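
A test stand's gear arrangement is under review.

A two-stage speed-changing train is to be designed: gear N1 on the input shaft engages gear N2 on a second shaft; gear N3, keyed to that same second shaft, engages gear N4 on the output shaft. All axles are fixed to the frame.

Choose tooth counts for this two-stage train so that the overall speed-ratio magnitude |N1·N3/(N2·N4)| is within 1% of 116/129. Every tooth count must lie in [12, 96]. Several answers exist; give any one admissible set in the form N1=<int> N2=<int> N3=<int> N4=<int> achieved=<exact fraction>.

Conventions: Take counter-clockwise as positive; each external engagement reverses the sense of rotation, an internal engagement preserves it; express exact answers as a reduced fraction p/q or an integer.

N1=16 N2=12 N3=29 N4=43 achieved=116/129

2-stage fixed-axis compound train for ratio 116/129
target = 116/129 in lowest terms: an exact hit needs N1·N3 = k·116 and N2·N4 = k·129 for one integer k, every count in [12, 96]; additionally prefer no 1:1 stage (N1 ≠ N2, N3 ≠ N4)
k = 1…3: no 1:1-free in-range split of k·116 and k·129 into factor pairs; take k = 4
k = 4: N1·N3 = 464 = 16·29, N2·N4 = 516 = 12·43
achieved = 16·29/(12·43) = 116/129; |achieved − target| = 0 ≤ 29/3225 ✓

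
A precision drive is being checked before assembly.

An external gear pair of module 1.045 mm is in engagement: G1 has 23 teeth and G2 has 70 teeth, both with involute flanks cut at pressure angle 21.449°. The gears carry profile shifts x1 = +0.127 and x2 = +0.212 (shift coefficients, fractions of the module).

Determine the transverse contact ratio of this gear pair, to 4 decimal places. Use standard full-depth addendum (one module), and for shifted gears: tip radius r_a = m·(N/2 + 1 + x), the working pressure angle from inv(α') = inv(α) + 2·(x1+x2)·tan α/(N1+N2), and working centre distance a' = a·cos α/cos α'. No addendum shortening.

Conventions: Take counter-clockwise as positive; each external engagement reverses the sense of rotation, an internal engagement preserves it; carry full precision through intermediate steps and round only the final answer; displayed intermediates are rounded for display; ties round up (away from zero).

class = single-mesh tooth geometry [involute pair 23T × 70T, m = 1.045]
base radii: r_b1 = 11.185209, r_b2 = 34.041941
tip radii: r_a1 = 13.195215, r_a2 = 37.841540
inv(α') = inv(21.449°) + 2·(+0.127+0.212)·tan α/(23+70) = 0.02139117  ⇒  α' = 22.45874°
a' = a·cos α / cos α' = 48.5925·cos 21.449°/cos 22.45874° = 48.938929
action lengths: √(r_a1²−r_b1²) = 7.000342, √(r_a2²−r_b2²) = 16.526597
base pitch p_b = π·m·cos α = 3.055597
CR = (7.000342 + 16.526597 − 48.938929·sin 22.45874°)/3.055597 = 1.581160
contact ratio ≈ 1.5812

1.5812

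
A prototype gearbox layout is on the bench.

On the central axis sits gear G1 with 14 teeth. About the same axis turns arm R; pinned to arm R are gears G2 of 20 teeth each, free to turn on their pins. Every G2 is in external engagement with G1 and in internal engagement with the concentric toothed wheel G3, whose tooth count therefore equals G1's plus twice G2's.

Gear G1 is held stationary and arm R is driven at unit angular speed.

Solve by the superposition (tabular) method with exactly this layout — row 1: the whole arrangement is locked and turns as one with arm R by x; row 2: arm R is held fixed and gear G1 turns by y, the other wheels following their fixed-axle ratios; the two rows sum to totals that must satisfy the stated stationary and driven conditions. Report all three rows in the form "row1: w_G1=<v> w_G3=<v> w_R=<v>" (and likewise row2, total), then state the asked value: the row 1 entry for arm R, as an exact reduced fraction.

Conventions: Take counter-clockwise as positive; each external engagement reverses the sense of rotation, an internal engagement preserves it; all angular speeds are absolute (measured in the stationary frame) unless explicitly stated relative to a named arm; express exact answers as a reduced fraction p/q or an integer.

row1: w_G1=1 w_G3=1 w_R=1
row2: w_G1=-1 w_G3=7/27 w_R=0
total: w_G1=0 w_G3=34/27 w_R=1
asked value: 1

topology: planetary set — G1 14T / G2 20T / G3 54T, arm = carrier (Willis)
row 1: whole set turns with the arm by x
superposition row 2 [arm held]: sun y, ring −(14/54)·y, arm 0
boundary: total ω_sun = x + y = 0 and total ω_arm = x = 1  ⇒  y = -1, x = 1
row 2 ring = −(14/54)·(-1) = 7/27
totals (row 1 + row 2): sun 1 + (-1) = 0, ring 1 + 7/27 = 34/27, arm 1 + 0 = 1
asked cell (row1, arm) = 1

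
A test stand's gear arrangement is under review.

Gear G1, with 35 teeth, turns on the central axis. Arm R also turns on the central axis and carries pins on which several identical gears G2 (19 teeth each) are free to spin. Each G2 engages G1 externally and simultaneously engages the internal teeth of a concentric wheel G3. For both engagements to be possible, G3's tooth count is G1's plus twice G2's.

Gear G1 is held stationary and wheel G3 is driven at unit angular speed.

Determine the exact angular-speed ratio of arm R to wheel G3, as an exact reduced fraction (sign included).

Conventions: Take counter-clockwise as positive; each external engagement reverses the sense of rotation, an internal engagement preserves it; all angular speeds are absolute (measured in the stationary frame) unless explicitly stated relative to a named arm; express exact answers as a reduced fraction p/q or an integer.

topology: planetary set — G1 35T / G2 19T / G3 73T, arm = carrier (Willis)
ring teeth: 35 + 2·19 = 73
35(ω_sun−ω_arm) = −73(ω_ring−ω_arm),  ω_sun = 0, ω_ring = 1
35(0−ω_arm) = −73(1−ω_arm)  ⇒  108·ω_arm = 73  ⇒  ω_arm = 73/108
ω_out/ω_in = 73/108

73/108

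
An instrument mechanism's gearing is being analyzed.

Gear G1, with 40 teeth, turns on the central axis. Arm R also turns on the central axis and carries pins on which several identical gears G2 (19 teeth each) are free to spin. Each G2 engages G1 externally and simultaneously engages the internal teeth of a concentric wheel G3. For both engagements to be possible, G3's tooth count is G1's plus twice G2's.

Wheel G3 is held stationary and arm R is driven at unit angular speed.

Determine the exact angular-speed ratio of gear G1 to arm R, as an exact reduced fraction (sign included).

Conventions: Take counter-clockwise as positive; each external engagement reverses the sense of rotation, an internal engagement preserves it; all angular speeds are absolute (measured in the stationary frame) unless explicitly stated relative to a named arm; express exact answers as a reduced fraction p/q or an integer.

class = planetary set [G3 = 40+2·19 = 78; Willis about the carrier]
ring teeth: 40 + 2·19 = 78
40(ω_sun−ω_arm) = −78(ω_ring−ω_arm),  ω_ring = 0, ω_arm = 1
ω_sun = 1 − (78/40)(0−1) = 59/20
ω_out/ω_in = 59/20

59/20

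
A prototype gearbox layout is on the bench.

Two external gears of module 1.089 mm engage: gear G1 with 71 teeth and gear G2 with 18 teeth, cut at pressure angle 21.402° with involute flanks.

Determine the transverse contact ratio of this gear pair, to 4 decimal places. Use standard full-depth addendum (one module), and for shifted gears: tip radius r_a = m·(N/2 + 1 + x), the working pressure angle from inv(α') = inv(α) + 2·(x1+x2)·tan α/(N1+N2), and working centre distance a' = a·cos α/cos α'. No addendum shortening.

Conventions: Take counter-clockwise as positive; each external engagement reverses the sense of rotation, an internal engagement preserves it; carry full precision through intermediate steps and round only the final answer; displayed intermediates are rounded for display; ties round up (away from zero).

class = single-mesh tooth geometry [involute pair 71T × 18T, m = 1.089]
base radii: r_b1 = 35.993660, r_b2 = 9.125153
tip radii: r_a1 = 39.748500, r_a2 = 10.890000
no profile shift: α' = α, a' = a
action lengths: √(r_a1²−r_b1²) = 16.864154, √(r_a2²−r_b2²) = 5.943373
base pitch p_b = π·m·cos α = 3.185279
CR = (16.864154 + 5.943373 − 48.460500·sin 21.40200°)/3.185279 = 1.608600
contact ratio ≈ 1.6086

1.6086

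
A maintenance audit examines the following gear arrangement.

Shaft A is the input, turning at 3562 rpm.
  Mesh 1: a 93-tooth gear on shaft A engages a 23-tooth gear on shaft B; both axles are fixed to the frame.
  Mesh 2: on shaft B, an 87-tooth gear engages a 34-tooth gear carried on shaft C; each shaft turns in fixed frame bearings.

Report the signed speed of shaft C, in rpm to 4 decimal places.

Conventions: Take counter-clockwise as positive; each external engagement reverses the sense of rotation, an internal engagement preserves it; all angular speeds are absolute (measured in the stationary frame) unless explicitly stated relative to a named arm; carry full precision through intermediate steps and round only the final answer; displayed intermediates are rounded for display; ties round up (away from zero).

+36854.4015 rpm

topology: fixed-axis compound train — 2 meshes, A→C
mesh 1 [93T→23T]: ω = 3562.0000×93/23 = 14402.8696 rpm, sense flips to −
mesh 2 [87T→34T]: ω = 14402.8696×87/34 = 36854.4015 rpm, sense flips to +
signed output speed = +36854.4015 rpm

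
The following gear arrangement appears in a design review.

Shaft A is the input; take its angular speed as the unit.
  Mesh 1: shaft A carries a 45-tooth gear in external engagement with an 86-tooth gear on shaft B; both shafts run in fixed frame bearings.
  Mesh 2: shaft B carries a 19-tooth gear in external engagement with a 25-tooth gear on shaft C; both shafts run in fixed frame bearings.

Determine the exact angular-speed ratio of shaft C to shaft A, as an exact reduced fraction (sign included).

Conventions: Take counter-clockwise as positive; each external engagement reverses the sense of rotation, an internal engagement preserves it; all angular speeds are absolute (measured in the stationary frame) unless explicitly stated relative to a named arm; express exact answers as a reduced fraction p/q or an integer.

171/430

class = fixed-axis compound train [2 meshes; 2 ratios multiply, 2 sense flips]
mesh 1 [45T→86T]: running ratio 45/86, sense −
mesh 2 [19T→25T]: running ratio 171/430, sense +
ω_out/ω_in = 171/430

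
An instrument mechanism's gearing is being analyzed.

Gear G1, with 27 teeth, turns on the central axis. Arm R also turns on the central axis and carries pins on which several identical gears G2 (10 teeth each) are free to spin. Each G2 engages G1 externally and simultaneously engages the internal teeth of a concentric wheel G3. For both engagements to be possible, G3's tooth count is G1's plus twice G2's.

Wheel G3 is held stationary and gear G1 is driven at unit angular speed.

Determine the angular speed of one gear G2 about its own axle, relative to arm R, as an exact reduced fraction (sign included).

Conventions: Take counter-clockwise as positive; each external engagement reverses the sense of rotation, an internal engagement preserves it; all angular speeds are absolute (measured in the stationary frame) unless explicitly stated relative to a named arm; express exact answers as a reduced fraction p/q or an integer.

-1269/740

recognized (axles ride arm R): planetary set, 27/10/47 teeth
ring teeth: 27 + 2·10 = 47
27(ω_sun−ω_arm) = −47(ω_ring−ω_arm),  ω_ring = 0, ω_sun = 1
27(1−ω_arm) = −47(0−ω_arm)  ⇒  74·ω_arm = 27  ⇒  ω_arm = 27/74
sun–planet mesh: 27·(1−27/74) = −10·(ω_p−ω_arm)  ⇒  ω_p−ω_arm = -1269/740
exact speed ratio = -1269/740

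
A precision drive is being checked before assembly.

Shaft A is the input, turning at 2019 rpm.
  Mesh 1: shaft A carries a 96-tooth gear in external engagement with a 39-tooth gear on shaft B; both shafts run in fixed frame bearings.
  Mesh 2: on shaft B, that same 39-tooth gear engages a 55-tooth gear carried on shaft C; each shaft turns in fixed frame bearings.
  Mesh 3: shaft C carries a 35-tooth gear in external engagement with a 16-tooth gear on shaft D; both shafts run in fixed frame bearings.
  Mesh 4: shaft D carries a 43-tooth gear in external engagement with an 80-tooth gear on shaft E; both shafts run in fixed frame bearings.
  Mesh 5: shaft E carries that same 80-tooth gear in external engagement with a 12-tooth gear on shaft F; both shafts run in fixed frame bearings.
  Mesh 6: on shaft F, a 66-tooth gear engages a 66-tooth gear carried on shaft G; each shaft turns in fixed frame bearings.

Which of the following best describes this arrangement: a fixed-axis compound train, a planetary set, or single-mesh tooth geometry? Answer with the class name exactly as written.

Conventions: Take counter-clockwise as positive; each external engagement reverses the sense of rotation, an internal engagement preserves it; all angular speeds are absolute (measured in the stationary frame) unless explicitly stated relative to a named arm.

6-mesh fixed-axis compound train (all bearings frame-fixed)
classification: fixed-axis compound train

fixed-axis compound train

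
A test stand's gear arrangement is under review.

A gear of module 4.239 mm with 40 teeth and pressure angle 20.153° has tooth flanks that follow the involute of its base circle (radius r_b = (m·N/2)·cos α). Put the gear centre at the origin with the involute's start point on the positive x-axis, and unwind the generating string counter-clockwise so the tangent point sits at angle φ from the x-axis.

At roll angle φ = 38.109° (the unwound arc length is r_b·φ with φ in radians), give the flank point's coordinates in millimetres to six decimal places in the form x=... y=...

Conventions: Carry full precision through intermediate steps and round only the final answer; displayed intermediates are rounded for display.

x=95.294635 y=7.466428

topology: single-mesh involute geometry — m = 4.239, N = 40
pitch radius r_p = m·N/2 = 4.239·40/2 = 84.780000
base radius r_b = r_p·cos α = 84.780000·cos 20.153° = 79.589426
roll angle φ = 38.109° = 0.66512752 rad
x = r_b·(cos φ + φ·sin φ) = 95.294635
y = r_b·(sin φ − φ·cos φ) = 7.466428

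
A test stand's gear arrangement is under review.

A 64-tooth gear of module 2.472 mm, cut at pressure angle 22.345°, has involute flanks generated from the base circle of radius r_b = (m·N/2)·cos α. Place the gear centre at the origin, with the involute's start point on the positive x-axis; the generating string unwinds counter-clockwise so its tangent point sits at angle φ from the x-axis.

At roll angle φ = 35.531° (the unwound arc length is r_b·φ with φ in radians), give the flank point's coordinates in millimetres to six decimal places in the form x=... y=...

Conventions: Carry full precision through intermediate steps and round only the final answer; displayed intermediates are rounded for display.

x=85.908468 y=5.595482

class = single-mesh tooth geometry [base-circle involute, m = 2.472, 64T]
pitch radius r_p = m·N/2 = 2.472·64/2 = 79.104000
base radius r_b = r_p·cos α = 79.104000·cos 22.345° = 73.164192
roll angle φ = 35.531° = 0.62013294 rad
x = r_b·(cos φ + φ·sin φ) = 85.908468
y = r_b·(sin φ − φ·cos φ) = 5.595482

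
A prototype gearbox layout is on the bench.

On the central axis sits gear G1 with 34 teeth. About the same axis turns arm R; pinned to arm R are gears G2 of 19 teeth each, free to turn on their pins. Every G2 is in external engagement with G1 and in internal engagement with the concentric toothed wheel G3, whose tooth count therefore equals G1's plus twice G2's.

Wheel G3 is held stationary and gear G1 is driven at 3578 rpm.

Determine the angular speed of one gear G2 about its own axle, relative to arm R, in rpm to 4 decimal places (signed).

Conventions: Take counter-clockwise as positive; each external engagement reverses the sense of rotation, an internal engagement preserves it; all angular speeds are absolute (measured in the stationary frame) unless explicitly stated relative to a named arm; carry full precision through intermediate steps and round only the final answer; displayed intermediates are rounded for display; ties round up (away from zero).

-4349.0288 rpm

topology: planetary set — G1 34T / G2 19T / G3 72T, arm = carrier (Willis)
normalise by the input: solve with ω_sun = 1, then scale by 3578 rpm
ring teeth: 34 + 2·19 = 72
34(ω_sun−ω_arm) = −72(ω_ring−ω_arm),  ω_ring = 0, ω_sun = 1
34(1−ω_arm) = −72(0−ω_arm)  ⇒  106·ω_arm = 34  ⇒  ω_arm = 17/53
sun–planet mesh: 34·(1−17/53) = −19·(ω_p−ω_arm)  ⇒  ω_p−ω_arm = -1224/1007
scale: ω_p−ω_arm = -1224/1007 × 3578 rpm = -4349.0288 rpm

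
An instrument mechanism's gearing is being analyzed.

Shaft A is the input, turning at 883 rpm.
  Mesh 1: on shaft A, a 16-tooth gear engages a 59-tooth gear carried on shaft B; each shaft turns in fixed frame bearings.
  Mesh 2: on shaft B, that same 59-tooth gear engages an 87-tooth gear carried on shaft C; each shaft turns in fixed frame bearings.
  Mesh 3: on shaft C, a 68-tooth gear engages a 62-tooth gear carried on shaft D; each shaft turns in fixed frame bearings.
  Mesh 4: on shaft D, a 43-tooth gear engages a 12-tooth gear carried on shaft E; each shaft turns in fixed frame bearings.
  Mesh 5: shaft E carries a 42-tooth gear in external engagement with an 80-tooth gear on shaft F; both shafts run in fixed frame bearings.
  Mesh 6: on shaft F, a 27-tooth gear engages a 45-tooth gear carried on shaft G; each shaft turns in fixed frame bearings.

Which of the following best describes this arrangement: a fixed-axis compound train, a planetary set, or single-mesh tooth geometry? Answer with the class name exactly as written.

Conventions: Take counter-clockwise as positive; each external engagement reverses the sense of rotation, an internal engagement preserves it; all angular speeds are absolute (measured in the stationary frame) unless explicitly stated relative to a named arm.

topology: fixed-axis compound train — 6 meshes, A→G
classification: fixed-axis compound train

fixed-axis compound train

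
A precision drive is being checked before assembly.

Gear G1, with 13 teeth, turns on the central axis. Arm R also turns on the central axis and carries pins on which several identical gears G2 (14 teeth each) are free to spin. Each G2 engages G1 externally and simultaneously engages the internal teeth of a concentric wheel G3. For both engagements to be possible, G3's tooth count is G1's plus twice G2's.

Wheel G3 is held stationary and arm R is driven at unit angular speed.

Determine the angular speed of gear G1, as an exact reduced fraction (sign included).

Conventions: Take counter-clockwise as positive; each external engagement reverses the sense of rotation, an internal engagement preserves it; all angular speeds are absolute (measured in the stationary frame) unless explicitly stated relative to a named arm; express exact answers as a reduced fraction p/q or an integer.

topology: planetary set — G1 13T / G2 14T / G3 41T, arm = carrier (Willis)
ring teeth: 13 + 2·14 = 41
13(ω_sun−ω_arm) = −41(ω_ring−ω_arm),  ω_ring = 0, ω_arm = 1
ω_sun = 1 − (41/13)(0−1) = 54/13
exact speed ratio = 54/13

54/13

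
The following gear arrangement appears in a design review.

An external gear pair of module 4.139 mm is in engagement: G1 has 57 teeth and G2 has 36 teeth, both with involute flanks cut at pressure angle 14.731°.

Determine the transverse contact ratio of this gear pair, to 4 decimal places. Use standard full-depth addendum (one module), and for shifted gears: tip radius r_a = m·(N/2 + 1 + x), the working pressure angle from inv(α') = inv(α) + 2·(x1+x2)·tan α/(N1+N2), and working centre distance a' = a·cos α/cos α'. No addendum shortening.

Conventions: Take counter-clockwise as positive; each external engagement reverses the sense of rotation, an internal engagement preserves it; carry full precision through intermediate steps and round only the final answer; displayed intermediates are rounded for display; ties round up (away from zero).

2.0739

topology: single-mesh involute geometry — m = 4.139, 57T/36T pair
base radii: r_b1 = 114.084143, r_b2 = 72.053143
tip radii: r_a1 = 122.100500, r_a2 = 78.641000
no profile shift: α' = α, a' = a
action lengths: √(r_a1²−r_b1²) = 43.512533, √(r_a2²−r_b2²) = 31.507959
base pitch p_b = π·m·cos α = 12.575646
CR = (43.512533 + 31.507959 − 192.463500·sin 14.73100°)/12.575646 = 2.073900
contact ratio ≈ 2.0739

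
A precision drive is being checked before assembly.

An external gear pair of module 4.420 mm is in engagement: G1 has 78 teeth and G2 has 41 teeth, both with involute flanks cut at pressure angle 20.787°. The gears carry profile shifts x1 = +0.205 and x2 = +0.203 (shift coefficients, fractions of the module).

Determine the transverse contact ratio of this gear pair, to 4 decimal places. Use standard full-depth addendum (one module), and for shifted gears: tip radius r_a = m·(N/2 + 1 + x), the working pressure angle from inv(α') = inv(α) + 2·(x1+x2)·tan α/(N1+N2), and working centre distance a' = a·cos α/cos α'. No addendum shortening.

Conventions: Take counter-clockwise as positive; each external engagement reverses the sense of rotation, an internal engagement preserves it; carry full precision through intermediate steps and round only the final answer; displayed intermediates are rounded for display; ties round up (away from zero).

recognized (one external pair, fixed centres): single-mesh tooth geometry, m = 4.420, N1 = 78, N2 = 41
base radii: r_b1 = 161.159135, r_b2 = 84.711853
tip radii: r_a1 = 177.706100, r_a2 = 95.927260
inv(α') = inv(20.787°) + 2·(+0.205+0.203)·tan α/(78+41) = 0.01940617  ⇒  α' = 21.77004°
a' = a·cos α / cos α' = 262.9900·cos 20.787°/cos 21.77004° = 264.753221
action lengths: √(r_a1²−r_b1²) = 74.881181, √(r_a2²−r_b2²) = 45.010456
base pitch p_b = π·m·cos α = 12.981958
CR = (74.881181 + 45.010456 − 264.753221·sin 21.77004°)/12.981958 = 1.671501
contact ratio ≈ 1.6715

1.6715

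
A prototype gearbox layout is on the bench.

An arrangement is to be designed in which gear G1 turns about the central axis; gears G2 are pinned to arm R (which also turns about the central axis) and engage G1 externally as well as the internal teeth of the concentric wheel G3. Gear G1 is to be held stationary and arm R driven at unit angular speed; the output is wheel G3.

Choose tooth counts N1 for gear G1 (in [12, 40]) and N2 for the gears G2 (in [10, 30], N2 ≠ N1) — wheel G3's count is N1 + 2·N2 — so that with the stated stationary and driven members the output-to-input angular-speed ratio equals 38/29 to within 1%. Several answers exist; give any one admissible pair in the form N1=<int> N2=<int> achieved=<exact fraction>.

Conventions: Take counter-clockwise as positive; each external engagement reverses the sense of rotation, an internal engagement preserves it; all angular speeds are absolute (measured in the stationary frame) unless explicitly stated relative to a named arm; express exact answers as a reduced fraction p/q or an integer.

N1=18 N2=20 achieved=38/29

class = planetary set [ratio 38/29 wanted; Willis about the carrier]
Willis with ω_sun = 0: ω_ring/ω_arm = (N1+N3)/N3; set equal to 38/29  ⇒  N3/N1 = 1/(38/29 − 1) = 29/9
N3 = N1 + 2·N2  ⇒  N2/N1 = (N3/N1 − 1)/2 = (29/9 − 1)/2 = 10/9
smallest multiple with N1 ≥ 12 and N2 ≥ 10: k = 2  ⇒  N1 = 2·9 = 18, N2 = 2·10 = 20 (N1 ≤ 40, N2 ≤ 30, N2 ≠ N1 ✓), N3 = 18 + 2·20 = 58
check: (N1+N3)/N3 with N1 = 18, N3 = 58 gives 38/29; |achieved − target| = 0 ≤ 19/1450 ✓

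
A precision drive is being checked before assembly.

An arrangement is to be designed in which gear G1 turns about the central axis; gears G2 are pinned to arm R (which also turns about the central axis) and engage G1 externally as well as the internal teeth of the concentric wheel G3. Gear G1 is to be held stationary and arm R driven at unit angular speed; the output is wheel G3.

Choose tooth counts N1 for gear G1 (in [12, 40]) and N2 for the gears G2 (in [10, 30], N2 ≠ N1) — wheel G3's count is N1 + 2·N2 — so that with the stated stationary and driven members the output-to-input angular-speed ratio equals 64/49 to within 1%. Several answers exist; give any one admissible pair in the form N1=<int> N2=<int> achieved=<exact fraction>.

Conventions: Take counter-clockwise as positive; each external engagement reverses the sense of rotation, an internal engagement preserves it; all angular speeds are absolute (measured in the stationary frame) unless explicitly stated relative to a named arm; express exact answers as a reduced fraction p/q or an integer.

topology: planetary set — design target 64/49, arm = carrier (Willis)
Willis with ω_sun = 0: ω_ring/ω_arm = (N1+N3)/N3; set equal to 64/49  ⇒  N3/N1 = 1/(64/49 − 1) = 49/15
N3 = N1 + 2·N2  ⇒  N2/N1 = (N3/N1 − 1)/2 = (49/15 − 1)/2 = 17/15
smallest multiple with N1 ≥ 12 and N2 ≥ 10: k = 1  ⇒  N1 = 1·15 = 15, N2 = 1·17 = 17 (N1 ≤ 40, N2 ≤ 30, N2 ≠ N1 ✓), N3 = 15 + 2·17 = 49
check: (N1+N3)/N3 with N1 = 15, N3 = 49 gives 64/49; |achieved − target| = 0 ≤ 16/1225 ✓

N1=15 N2=17 achieved=64/49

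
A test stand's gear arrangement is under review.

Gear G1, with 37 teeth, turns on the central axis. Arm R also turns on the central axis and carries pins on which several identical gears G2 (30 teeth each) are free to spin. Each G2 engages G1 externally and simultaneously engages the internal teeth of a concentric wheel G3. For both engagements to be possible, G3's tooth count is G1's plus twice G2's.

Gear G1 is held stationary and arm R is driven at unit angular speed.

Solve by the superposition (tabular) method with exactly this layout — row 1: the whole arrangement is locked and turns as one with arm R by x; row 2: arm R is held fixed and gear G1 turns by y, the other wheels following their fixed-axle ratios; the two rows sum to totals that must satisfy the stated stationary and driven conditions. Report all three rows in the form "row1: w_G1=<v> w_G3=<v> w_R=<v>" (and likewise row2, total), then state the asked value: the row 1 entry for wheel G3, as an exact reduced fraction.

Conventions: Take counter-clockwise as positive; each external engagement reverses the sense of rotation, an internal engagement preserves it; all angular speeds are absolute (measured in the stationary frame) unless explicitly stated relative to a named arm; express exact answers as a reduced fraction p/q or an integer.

recognized (axles ride arm R): planetary set, 37/30/97 teeth
row 1 — lock + rotate with arm: ω_sun = ω_ring = ω_arm = x
row 2: sun turns y, ring = −(37/97)·y, arm 0
boundary: total ω_sun = x + y = 0 and total ω_arm = x = 1  ⇒  y = -1, x = 1
row 2 ring = −(37/97)·(-1) = 37/97
totals (row 1 + row 2): sun 1 + (-1) = 0, ring 1 + 37/97 = 134/97, arm 1 + 0 = 1
asked cell (row1, ring) = 1

row1: w_G1=1 w_G3=1 w_R=1
row2: w_G1=-1 w_G3=37/97 w_R=0
total: w_G1=0 w_G3=134/97 w_R=1
asked value: 1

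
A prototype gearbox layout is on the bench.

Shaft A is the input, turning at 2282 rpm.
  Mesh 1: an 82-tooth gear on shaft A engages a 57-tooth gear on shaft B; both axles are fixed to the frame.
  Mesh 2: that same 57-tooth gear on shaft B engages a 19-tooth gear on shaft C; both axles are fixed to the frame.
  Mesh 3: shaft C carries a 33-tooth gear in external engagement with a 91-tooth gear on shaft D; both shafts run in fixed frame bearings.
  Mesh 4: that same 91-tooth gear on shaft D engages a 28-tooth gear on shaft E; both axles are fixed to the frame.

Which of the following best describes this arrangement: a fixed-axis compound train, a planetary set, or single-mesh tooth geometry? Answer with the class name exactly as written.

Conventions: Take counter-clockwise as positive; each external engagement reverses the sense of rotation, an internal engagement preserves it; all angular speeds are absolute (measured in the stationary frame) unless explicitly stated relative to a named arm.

class = fixed-axis compound train [4 meshes; 4 ratios multiply, 4 sense flips]
classification: fixed-axis compound train

fixed-axis compound train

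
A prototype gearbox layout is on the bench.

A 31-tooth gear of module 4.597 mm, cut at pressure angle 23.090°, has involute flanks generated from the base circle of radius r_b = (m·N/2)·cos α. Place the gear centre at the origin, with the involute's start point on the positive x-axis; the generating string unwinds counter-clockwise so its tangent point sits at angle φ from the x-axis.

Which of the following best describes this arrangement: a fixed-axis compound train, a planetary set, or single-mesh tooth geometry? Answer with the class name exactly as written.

single-mesh tooth geometry

recognized (one wheel, involute flank): single-mesh tooth geometry, m = 4.597, N = 31
classification: single-mesh tooth geometry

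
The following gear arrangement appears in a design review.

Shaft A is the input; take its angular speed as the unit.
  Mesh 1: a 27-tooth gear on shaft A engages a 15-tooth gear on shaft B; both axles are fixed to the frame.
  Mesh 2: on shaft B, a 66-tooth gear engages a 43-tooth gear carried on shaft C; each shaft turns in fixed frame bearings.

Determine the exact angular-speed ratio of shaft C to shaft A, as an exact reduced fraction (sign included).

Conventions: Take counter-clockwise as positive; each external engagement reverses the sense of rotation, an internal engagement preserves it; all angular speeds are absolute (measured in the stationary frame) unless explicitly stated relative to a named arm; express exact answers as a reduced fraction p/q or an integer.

class = fixed-axis compound train [2 meshes; 2 ratios multiply, 2 sense flips]
mesh 1 [27T→15T]: running ratio 9/5, sense −
mesh 2 [66T→43T]: running ratio 594/215, sense +
ω_out/ω_in = 594/215

594/215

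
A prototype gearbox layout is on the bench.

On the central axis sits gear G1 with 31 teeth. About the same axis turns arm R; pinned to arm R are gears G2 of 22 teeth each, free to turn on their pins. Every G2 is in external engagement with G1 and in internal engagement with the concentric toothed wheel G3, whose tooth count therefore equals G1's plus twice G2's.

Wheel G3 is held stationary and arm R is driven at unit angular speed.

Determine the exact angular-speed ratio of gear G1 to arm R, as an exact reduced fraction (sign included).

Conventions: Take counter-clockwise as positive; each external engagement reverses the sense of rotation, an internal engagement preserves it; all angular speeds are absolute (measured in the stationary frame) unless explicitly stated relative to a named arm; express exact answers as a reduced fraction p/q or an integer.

recognized (axles ride arm R): planetary set, 31/22/75 teeth
ring teeth: 31 + 2·22 = 75
31(ω_sun−ω_arm) = −75(ω_ring−ω_arm),  ω_ring = 0, ω_arm = 1
ω_sun = 1 − (75/31)(0−1) = 106/31
ω_out/ω_in = 106/31

106/31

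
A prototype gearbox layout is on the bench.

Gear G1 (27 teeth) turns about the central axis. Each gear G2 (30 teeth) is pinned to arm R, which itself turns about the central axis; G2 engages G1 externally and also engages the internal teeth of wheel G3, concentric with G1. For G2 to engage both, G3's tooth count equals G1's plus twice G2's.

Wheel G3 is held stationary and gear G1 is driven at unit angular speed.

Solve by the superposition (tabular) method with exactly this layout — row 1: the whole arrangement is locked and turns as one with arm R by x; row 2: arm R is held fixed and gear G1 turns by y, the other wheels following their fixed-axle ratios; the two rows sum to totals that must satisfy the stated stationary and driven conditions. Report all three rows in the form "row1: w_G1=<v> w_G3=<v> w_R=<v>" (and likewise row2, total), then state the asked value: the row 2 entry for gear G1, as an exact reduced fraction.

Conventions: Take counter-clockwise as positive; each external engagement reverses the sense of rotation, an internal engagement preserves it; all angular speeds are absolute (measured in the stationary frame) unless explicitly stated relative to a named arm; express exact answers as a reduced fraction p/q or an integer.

row1: w_G1=9/38 w_G3=9/38 w_R=9/38
row2: w_G1=29/38 w_G3=-9/38 w_R=0
total: w_G1=1 w_G3=0 w_R=9/38
asked value: 29/38

planetary set (27T centre, 30T on arm, 87T internal) — Willis relation
superposition row 1 [locked train]: every member turns x
superposition row 2 [arm held]: sun y, ring −(27/87)·y, arm 0
boundary: total ω_ring = x − (27/87)·y = 0 and total ω_sun = x + y = 1  ⇒  y = 29/38, x = 9/38
row 2 ring = −(27/87)·29/38 = -9/38
totals (row 1 + row 2): sun 9/38 + 29/38 = 1, ring 9/38 + (-9/38) = 0, arm 9/38 + 0 = 9/38
asked cell (row2, sun) = 29/38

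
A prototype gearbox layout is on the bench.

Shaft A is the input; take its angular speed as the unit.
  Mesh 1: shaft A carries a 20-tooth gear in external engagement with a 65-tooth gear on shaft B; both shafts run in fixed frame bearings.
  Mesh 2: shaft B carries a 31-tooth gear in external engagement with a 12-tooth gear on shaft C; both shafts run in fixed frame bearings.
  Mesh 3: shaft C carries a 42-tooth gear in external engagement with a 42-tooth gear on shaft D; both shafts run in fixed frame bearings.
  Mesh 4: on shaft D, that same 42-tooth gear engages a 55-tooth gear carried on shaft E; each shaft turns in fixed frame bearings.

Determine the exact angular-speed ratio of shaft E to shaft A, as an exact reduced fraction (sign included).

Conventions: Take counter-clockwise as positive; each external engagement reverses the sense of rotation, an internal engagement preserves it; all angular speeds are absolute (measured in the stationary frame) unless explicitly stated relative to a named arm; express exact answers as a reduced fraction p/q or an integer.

class = fixed-axis compound train [4 meshes; 4 ratios multiply, 4 sense flips]
mesh 1 [20T→65T]: running ratio 4/13, sense −
mesh 2 [31T→12T]: running ratio 31/39, sense +
mesh 3 [42T→42T]: running ratio 31/39, sense −
mesh 4 [42T→55T]: running ratio 434/715, sense +
ω_out/ω_in = 434/715

434/715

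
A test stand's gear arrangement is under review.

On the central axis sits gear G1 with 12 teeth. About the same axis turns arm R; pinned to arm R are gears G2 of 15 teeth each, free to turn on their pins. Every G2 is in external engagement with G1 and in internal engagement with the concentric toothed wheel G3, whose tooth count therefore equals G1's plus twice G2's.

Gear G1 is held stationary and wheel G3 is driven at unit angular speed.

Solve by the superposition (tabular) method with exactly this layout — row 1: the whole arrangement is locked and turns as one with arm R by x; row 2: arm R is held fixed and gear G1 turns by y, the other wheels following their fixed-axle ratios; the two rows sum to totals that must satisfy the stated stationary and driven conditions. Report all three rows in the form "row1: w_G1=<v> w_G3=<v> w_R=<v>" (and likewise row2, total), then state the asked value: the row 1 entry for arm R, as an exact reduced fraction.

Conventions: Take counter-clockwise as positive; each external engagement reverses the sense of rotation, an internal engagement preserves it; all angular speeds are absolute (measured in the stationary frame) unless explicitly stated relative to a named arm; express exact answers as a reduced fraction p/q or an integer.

recognized (axles ride arm R): planetary set, 12/15/42 teeth
row 1 (train locked, turned with arm): all members turn x
row 2: sun turns y, ring = −(12/42)·y, arm 0
boundary: total ω_sun = x + y = 0 and total ω_ring = x − (12/42)·y = 1  ⇒  y = -7/9, x = 7/9
row 2 ring = −(12/42)·(-7/9) = 2/9
totals (row 1 + row 2): sun 7/9 + (-7/9) = 0, ring 7/9 + 2/9 = 1, arm 7/9 + 0 = 7/9
asked cell (row1, arm) = 7/9

row1: w_G1=7/9 w_G3=7/9 w_R=7/9
row2: w_G1=-7/9 w_G3=2/9 w_R=0
total: w_G1=0 w_G3=1 w_R=7/9
asked value: 7/9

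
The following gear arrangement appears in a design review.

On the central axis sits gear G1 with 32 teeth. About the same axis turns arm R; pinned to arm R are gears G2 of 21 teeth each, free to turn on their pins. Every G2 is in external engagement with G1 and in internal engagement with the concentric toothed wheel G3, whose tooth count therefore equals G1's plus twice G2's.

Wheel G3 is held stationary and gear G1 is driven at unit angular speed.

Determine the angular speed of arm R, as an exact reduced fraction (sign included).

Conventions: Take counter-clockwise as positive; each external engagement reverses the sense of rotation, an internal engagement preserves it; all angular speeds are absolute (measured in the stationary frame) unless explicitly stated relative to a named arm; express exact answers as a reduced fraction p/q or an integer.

planetary set (32T centre, 21T on arm, 74T internal) — Willis relation
ring teeth: 32 + 2·21 = 74
32(ω_sun−ω_arm) = −74(ω_ring−ω_arm),  ω_ring = 0, ω_sun = 1
32(1−ω_arm) = −74(0−ω_arm)  ⇒  106·ω_arm = 32  ⇒  ω_arm = 16/53
exact speed ratio = 16/53

16/53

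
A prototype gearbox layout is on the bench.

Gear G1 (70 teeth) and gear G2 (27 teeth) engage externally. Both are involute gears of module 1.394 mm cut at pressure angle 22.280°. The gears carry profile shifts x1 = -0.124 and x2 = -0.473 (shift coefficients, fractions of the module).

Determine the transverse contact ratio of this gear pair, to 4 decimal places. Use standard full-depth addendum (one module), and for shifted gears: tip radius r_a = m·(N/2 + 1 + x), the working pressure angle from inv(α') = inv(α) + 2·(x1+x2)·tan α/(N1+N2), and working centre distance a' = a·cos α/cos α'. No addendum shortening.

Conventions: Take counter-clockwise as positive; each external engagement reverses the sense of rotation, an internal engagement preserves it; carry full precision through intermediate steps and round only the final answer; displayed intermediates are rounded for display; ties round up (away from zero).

single-mesh involute tooth geometry (70T engaging 27T at module 1.394)
base radii: r_b1 = 45.147442, r_b2 = 17.414013
tip radii: r_a1 = 50.011144, r_a2 = 19.553638
inv(α') = inv(22.280°) + 2·(-0.124-0.473)·tan α/(70+27) = 0.01581943  ⇒  α' = 20.38753°
a' = a·cos α / cos α' = 67.6090·cos 22.280°/cos 20.38753° = 66.742342
action lengths: √(r_a1²−r_b1²) = 21.513322, √(r_a2²−r_b2²) = 8.893644
base pitch p_b = π·m·cos α = 4.052425
CR = (21.513322 + 8.893644 − 66.742342·sin 20.38753°)/4.052425 = 1.765872
contact ratio ≈ 1.7659

1.7659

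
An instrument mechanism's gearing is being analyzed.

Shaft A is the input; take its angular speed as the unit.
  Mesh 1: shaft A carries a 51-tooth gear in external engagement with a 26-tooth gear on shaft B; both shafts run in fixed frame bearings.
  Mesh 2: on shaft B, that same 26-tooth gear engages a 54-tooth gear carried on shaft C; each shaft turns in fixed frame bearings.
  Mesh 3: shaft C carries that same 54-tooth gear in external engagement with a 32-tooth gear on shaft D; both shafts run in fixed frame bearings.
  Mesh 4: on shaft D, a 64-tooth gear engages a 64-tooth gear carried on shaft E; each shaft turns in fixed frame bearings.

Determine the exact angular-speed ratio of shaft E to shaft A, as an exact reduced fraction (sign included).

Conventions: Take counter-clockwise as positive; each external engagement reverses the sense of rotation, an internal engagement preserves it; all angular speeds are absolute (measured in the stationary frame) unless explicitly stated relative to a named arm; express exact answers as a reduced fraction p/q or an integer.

51/32

class = fixed-axis compound train [4 meshes; 4 ratios multiply, 4 sense flips]
mesh 1 [51T→26T]: running ratio 51/26, sense −
mesh 2 [26T→54T]: running ratio 17/18, sense +
mesh 3 [54T→32T]: running ratio 51/32, sense −
mesh 4 [64T→64T]: running ratio 51/32, sense +
ω_out/ω_in = 51/32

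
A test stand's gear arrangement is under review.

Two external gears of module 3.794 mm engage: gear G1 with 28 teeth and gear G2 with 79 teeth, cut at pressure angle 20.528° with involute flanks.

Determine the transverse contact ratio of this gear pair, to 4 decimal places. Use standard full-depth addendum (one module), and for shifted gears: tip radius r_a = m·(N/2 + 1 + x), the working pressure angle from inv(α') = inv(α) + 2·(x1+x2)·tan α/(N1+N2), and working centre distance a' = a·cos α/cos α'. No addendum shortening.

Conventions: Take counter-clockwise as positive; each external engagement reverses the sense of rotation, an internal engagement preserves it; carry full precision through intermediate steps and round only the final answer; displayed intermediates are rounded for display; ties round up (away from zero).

1.7044

single-mesh involute tooth geometry (28T engaging 79T at module 3.794)
base radii: r_b1 = 49.743184, r_b2 = 140.346839
tip radii: r_a1 = 56.910000, r_a2 = 153.657000
no profile shift: α' = α, a' = a
action lengths: √(r_a1²−r_b1²) = 27.647130, √(r_a2²−r_b2²) = 62.555881
base pitch p_b = π·m·cos α = 11.162344
CR = (27.647130 + 62.555881 − 202.979000·sin 20.52800°)/11.162344 = 1.704424
contact ratio ≈ 1.7044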